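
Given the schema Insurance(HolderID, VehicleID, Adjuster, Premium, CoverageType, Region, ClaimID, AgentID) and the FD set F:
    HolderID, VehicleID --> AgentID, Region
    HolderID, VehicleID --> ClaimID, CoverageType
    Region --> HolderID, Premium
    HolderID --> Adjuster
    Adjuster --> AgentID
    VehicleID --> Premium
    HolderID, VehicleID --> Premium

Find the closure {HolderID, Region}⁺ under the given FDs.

Start with {HolderID, Region}.
Region --> HolderID, Premium applies; add {Premium} → now {HolderID, Premium, Region}.
HolderID --> Adjuster applies; add {Adjuster} → now {Adjuster, HolderID, Premium, Region}.
Adjuster --> AgentID applies; add {AgentID} → now {Adjuster, AgentID, HolderID, Premium, Region}.
No further FD applies.

{Adjuster, AgentID, HolderID, Premium, Region}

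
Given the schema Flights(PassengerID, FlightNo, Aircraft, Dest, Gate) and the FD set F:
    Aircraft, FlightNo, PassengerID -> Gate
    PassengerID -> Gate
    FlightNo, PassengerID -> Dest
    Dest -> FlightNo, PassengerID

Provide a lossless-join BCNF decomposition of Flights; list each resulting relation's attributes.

{Aircraft, FlightNo, PassengerID}; {Dest, FlightNo, PassengerID}; {Gate, PassengerID}

Candidate keys of the original relation: {Aircraft, Dest}, {Aircraft, FlightNo, PassengerID}.
{Aircraft, Dest, FlightNo, Gate, PassengerID}: {PassengerID} determines {Gate, PassengerID} here but is not a superkey — split on PassengerID -> Gate, giving {Gate, PassengerID} and {Aircraft, Dest, FlightNo, PassengerID}.
{Gate, PassengerID}: every determinant is a superkey — BCNF.
{Aircraft, Dest, FlightNo, PassengerID}: {FlightNo, PassengerID} determines {Dest, FlightNo, PassengerID} here but is not a superkey — split on FlightNo, PassengerID -> Dest, giving {Dest, FlightNo, PassengerID} and {Aircraft, FlightNo, PassengerID}.
{Dest, FlightNo, PassengerID}: every determinant is a superkey — BCNF.
{Aircraft, FlightNo, PassengerID}: every determinant is a superkey — BCNF.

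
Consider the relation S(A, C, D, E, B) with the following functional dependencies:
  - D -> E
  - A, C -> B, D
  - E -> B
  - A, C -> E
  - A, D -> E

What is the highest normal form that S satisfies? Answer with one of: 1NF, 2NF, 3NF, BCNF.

2NF

Candidate key: {A, C}. Prime attributes: {A, C}.
D -> E: {D}⁺ = {B, D, E}, which is not all of the attributes, so the left side is not a superkey — BCNF is violated.
D -> E determines the non-prime attribute {E} from a non-superkey — 3NF is violated.
Checking every proper subset of each key, none determines a non-prime attribute — 2NF is satisfied.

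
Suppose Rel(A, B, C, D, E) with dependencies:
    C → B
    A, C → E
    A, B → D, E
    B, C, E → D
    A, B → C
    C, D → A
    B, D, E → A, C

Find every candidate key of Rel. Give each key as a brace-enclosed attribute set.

{A, B}, {A, C}, {B, D, E}, {C, D}, {C, E}

{A, B} is a candidate key since {A, B}⁺ = {A, B, C, D, E} covers every attribute.
{A, C} is a candidate key since {A, C}⁺ = {A, B, C, D, E} covers every attribute.
{C, D} is a candidate key since {C, D}⁺ = {A, B, C, D, E} covers every attribute.
{C, E} is a candidate key since {C, E}⁺ = {A, B, C, D, E} covers every attribute.
{B, D, E} is a candidate key since {B, D, E}⁺ = {A, B, C, D, E} covers every attribute.
Any other superkey properly contains one of these, so there are no further candidate keys.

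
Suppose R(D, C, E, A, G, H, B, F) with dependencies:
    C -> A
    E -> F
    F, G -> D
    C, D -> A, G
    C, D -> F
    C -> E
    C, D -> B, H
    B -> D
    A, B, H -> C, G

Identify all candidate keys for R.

Closure of {B, C} is {A, B, C, D, E, F, G, H}, the whole schema; {B, C} is a candidate key.
Closure of {C, D} is {A, B, C, D, E, F, G, H}, the whole schema; {C, D} is a candidate key.
Closure of {C, G} is {A, B, C, D, E, F, G, H}, the whole schema; {C, G} is a candidate key.
Closure of {A, B, H} is {A, B, C, D, E, F, G, H}, the whole schema; {A, B, H} is a candidate key.
Any other superkey properly contains one of these, so there are no further candidate keys.

{A, B, H}, {B, C}, {C, D}, {C, G}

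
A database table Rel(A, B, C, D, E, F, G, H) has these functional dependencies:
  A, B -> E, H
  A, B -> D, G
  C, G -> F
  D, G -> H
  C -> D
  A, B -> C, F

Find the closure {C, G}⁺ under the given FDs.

Start with {C, G}.
C, G -> F applies; add {F} → now {C, F, G}.
C -> D applies; add {D} → now {C, D, F, G}.
D, G -> H applies; add {H} → now {C, D, F, G, H}.
No further FD applies.

{C, D, F, G, H}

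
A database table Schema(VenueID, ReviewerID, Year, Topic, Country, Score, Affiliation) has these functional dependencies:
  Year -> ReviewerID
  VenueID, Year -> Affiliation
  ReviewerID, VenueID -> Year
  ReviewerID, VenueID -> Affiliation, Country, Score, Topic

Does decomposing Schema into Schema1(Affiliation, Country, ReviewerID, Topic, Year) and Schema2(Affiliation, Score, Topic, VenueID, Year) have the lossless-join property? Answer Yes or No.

The shared attributes are {Affiliation, Topic, Year} and {Affiliation, Topic, Year}⁺ = {Affiliation, ReviewerID, Topic, Year}.
Neither Schema1 nor Schema2 is contained in that closure, so the decomposition is lossy.

No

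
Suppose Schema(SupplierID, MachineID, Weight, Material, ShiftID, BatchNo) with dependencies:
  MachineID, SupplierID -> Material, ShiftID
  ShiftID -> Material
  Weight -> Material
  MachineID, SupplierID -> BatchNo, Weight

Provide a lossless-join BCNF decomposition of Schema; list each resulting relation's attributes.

Candidate key of the original relation: {MachineID, SupplierID}.
In {BatchNo, MachineID, Material, ShiftID, SupplierID, Weight}, {ShiftID} is not a superkey ({ShiftID}⁺ restricted to this set is {Material, ShiftID}), so split on ShiftID -> Material into {Material, ShiftID} and {BatchNo, MachineID, ShiftID, SupplierID, Weight}.
{Material, ShiftID}: every determinant is a superkey — BCNF.
{BatchNo, MachineID, ShiftID, SupplierID, Weight}: every determinant is a superkey — BCNF.

{BatchNo, MachineID, ShiftID, SupplierID, Weight}; {Material, ShiftID}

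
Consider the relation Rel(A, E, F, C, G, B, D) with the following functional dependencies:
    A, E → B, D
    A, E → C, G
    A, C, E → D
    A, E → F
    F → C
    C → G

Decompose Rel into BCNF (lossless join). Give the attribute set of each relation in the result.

Candidate key of the original relation: {A, E}.
{A, B, C, D, E, F, G}: {F} determines {C, F, G} here but is not a superkey — split on F → C, G, giving {C, F, G} and {A, B, D, E, F}.
{C, F, G}: {C} determines {C, G} here but is not a superkey — split on C → G, giving {C, G} and {C, F}.
{C, G}: every determinant is a superkey — BCNF.
{C, F}: every determinant is a superkey — BCNF.
{A, B, D, E, F}: every determinant is a superkey — BCNF.

{A, B, D, E, F}; {C, F}; {C, G}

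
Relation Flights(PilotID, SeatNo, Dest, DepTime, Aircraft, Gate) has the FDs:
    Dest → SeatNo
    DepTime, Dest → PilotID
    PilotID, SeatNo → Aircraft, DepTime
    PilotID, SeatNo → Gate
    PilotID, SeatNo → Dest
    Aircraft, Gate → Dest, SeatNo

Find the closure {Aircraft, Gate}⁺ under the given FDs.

{Aircraft, Dest, Gate, SeatNo}

Start with {Aircraft, Gate}.
Aircraft, Gate → Dest, SeatNo applies; add {Dest, SeatNo} → now {Aircraft, Dest, Gate, SeatNo}.
No further FD applies.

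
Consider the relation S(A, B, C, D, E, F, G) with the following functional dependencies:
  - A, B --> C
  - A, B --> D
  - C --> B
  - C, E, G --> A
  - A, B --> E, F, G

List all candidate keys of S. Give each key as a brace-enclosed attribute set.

{A, B}⁺ = {A, B, C, D, E, F, G}, which is every attribute, so {A, B} is a candidate key.
{A, C}⁺ = {A, B, C, D, E, F, G}, which is every attribute, so {A, C} is a candidate key.
{C, E, G}⁺ = {A, B, C, D, E, F, G}, which is every attribute, so {C, E, G} is a candidate key.
These are minimal and exhaustive — every other superkey contains one of them.

{A, B}, {A, C}, {C, E, G}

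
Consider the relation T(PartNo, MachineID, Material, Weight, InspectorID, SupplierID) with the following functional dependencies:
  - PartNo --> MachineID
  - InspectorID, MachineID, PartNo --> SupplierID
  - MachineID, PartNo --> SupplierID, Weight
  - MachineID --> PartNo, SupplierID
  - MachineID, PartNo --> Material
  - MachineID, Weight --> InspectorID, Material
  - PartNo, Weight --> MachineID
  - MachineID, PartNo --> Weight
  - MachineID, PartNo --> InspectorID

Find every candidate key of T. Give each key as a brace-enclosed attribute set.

{MachineID} is a candidate key since {MachineID}⁺ = {InspectorID, MachineID, Material, PartNo, SupplierID, Weight} covers every attribute.
{PartNo} is a candidate key since {PartNo}⁺ = {InspectorID, MachineID, Material, PartNo, SupplierID, Weight} covers every attribute.
These are minimal and exhaustive — every other superkey contains one of them.

{MachineID}, {PartNo}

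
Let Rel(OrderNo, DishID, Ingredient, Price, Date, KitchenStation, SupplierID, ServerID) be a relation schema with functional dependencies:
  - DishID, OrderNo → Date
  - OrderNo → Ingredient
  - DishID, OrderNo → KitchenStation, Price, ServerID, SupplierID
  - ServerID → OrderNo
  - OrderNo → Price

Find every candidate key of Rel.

{DishID, OrderNo}, {DishID, ServerID}

{DishID} never appears on the right of any FD, so every key must include it.
Closure of {DishID, OrderNo} is {Date, DishID, Ingredient, KitchenStation, OrderNo, Price, ServerID, SupplierID}, the whole schema; {DishID, OrderNo} is a candidate key.
Closure of {DishID, ServerID} is {Date, DishID, Ingredient, KitchenStation, OrderNo, Price, ServerID, SupplierID}, the whole schema; {DishID, ServerID} is a candidate key.
These are minimal and exhaustive — every other superkey contains one of them.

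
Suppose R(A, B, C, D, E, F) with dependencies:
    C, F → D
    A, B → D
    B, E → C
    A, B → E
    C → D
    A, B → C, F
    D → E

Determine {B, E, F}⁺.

{B, C, D, E, F}

Start with {B, E, F}.
B, E → C applies; add {C} → now {B, C, E, F}.
C → D applies; add {D} → now {B, C, D, E, F}.
No further FD applies.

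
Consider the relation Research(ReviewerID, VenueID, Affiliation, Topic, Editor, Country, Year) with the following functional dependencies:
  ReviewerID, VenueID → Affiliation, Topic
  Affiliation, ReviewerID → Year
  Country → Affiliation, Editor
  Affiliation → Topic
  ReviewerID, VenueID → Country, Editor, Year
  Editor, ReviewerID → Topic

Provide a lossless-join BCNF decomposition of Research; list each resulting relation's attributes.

Candidate key of the original relation: {ReviewerID, VenueID}.
Within {Affiliation, Country, Editor, ReviewerID, Topic, VenueID, Year}: {Affiliation, ReviewerID}⁺ ∩ {Affiliation, Country, Editor, ReviewerID, Topic, VenueID, Year} = {Affiliation, ReviewerID, Topic, Year}, not the whole set, so Affiliation, ReviewerID → Topic, Year violates BCNF; decompose into {Affiliation, ReviewerID, Topic, Year} and {Affiliation, Country, Editor, ReviewerID, VenueID}.
Within {Affiliation, ReviewerID, Topic, Year}: {Affiliation}⁺ ∩ {Affiliation, ReviewerID, Topic, Year} = {Affiliation, Topic}, not the whole set, so Affiliation → Topic violates BCNF; decompose into {Affiliation, Topic} and {Affiliation, ReviewerID, Year}.
{Affiliation, Topic} has no BCNF violation.
{Affiliation, ReviewerID, Year} has no BCNF violation.
Within {Affiliation, Country, Editor, ReviewerID, VenueID}: {Country}⁺ ∩ {Affiliation, Country, Editor, ReviewerID, VenueID} = {Affiliation, Country, Editor}, not the whole set, so Country → Affiliation, Editor violates BCNF; decompose into {Affiliation, Country, Editor} and {Country, ReviewerID, VenueID}.
{Affiliation, Country, Editor} has no BCNF violation.
{Country, ReviewerID, VenueID} has no BCNF violation.

{Affiliation, Country, Editor}; {Affiliation, ReviewerID, Year}; {Affiliation, Topic}; {Country, ReviewerID, VenueID}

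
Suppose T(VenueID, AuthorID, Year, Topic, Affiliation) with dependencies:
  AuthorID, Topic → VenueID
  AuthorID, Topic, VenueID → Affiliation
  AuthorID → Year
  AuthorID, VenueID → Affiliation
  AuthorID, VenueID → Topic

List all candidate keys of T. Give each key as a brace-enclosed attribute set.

{AuthorID, Topic}, {AuthorID, VenueID}

No FD produces {AuthorID}, so it must be in every candidate key.
{AuthorID, Topic}⁺ = {Affiliation, AuthorID, Topic, VenueID, Year} — all of the relation — so {AuthorID, Topic} is a candidate key.
{AuthorID, VenueID}⁺ = {Affiliation, AuthorID, Topic, VenueID, Year} — all of the relation — so {AuthorID, VenueID} is a candidate key.
These are minimal and exhaustive — every other superkey contains one of them.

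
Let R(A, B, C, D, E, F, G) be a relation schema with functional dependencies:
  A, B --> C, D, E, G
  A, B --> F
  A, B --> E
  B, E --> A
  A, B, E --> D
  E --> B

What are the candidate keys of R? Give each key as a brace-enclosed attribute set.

{E} is a candidate key since {E}⁺ = {A, B, C, D, E, F, G} covers every attribute.
{A, B} is a candidate key since {A, B}⁺ = {A, B, C, D, E, F, G} covers every attribute.
Any other superkey properly contains one of these, so there are no further candidate keys.

{A, B}, {E}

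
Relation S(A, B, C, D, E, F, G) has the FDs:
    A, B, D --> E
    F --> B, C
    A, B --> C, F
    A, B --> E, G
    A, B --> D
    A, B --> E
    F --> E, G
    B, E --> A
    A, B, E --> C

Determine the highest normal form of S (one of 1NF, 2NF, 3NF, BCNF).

BCNF

Candidate keys: {A, B}, {B, E}, {F}. Prime attributes: {A, B, E, F}.
The left-hand side of every FD is a superkey, so BCNF is satisfied.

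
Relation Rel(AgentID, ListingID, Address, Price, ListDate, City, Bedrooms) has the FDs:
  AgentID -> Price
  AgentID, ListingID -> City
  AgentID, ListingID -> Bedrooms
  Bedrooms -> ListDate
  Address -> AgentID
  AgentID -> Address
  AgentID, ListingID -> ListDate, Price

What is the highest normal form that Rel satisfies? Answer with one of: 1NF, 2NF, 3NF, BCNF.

1NF

Candidate keys: {Address, ListingID}, {AgentID, ListingID}. Prime attributes: {Address, AgentID, ListingID}.
AgentID -> Price: {AgentID}⁺ = {Address, AgentID, Price}, which is not all of the attributes, so the left side is not a superkey — BCNF is violated.
Because {Price} is non-prime and the left side of AgentID -> Price is not a superkey, the relation is not in 3NF.
{Address} is a proper subset of the key {Address, ListingID}, and {Address}⁺ contains the non-prime attribute {Price} — a partial dependency, so 2NF is violated.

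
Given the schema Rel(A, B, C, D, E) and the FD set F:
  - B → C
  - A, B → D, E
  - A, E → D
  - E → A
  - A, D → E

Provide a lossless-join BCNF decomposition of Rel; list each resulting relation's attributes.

Candidate keys of the original relation: {A, B}, {B, E}.
{A, B, C, D, E}: {B} determines {B, C} here but is not a superkey — split on B → C, giving {B, C} and {A, B, D, E}.
{B, C}: every determinant is a superkey — BCNF.
{A, B, D, E}: {A, E} determines {A, D, E} here but is not a superkey — split on A, E → D, giving {A, D, E} and {A, B, E}.
{A, D, E}: every determinant is a superkey — BCNF.
{A, B, E}: {E} determines {A, E} here but is not a superkey — split on E → A, giving {A, E} and {B, E}.
{A, E}: every determinant is a superkey — BCNF.
{B, E}: every determinant is a superkey — BCNF.

{A, D, E}; {B, C}; {B, E}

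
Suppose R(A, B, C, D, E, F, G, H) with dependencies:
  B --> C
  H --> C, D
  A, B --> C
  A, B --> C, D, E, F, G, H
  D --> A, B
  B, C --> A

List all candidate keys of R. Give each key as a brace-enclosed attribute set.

{B} is a candidate key since {B}⁺ = {A, B, C, D, E, F, G, H} covers every attribute.
{D} is a candidate key since {D}⁺ = {A, B, C, D, E, F, G, H} covers every attribute.
{H} is a candidate key since {H}⁺ = {A, B, C, D, E, F, G, H} covers every attribute.
No proper subset of any of these is a key, and no other minimal superkey exists.

{B}, {D}, {H}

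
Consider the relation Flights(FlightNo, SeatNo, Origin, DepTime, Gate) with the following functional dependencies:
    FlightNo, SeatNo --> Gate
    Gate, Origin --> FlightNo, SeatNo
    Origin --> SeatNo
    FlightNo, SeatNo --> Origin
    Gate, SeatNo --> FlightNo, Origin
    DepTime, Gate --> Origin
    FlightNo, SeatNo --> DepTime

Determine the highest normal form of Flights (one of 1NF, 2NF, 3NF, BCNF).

3NF

Candidate keys: {DepTime, Gate}, {FlightNo, Origin}, {FlightNo, SeatNo}, {Gate, Origin}, {Gate, SeatNo}. Prime attributes: {DepTime, FlightNo, Gate, Origin, SeatNo}.
Origin --> SeatNo breaks BCNF: {Origin}⁺ = {Origin, SeatNo}, so {Origin} is not a superkey.
Since {SeatNo} ⊆ prime attributes and every other non-superkey FD also has a prime right side, the schema is in 3NF.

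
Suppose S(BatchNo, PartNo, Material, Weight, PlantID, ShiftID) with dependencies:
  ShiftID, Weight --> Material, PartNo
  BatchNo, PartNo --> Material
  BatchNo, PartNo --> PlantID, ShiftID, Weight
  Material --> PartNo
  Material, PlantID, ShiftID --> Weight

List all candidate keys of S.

Attributes never on any right-hand side: {BatchNo} — every candidate key must contain it.
{BatchNo, Material}⁺ = {BatchNo, Material, PartNo, PlantID, ShiftID, Weight} — all of the relation — so {BatchNo, Material} is a candidate key.
{BatchNo, PartNo}⁺ = {BatchNo, Material, PartNo, PlantID, ShiftID, Weight} — all of the relation — so {BatchNo, PartNo} is a candidate key.
{BatchNo, ShiftID, Weight}⁺ = {BatchNo, Material, PartNo, PlantID, ShiftID, Weight} — all of the relation — so {BatchNo, ShiftID, Weight} is a candidate key.
No proper subset of any of these is a key, and no other minimal superkey exists.

{BatchNo, Material}, {BatchNo, PartNo}, {BatchNo, ShiftID, Weight}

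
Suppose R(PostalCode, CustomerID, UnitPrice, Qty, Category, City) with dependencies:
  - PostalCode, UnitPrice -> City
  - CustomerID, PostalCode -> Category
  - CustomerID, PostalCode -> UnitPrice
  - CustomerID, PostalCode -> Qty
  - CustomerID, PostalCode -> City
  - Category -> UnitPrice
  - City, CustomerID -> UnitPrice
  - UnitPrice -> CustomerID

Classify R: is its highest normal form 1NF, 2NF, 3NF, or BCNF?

Candidate keys: {Category, PostalCode}, {CustomerID, PostalCode}, {PostalCode, UnitPrice}. Prime attributes: {Category, CustomerID, PostalCode, UnitPrice}.
For Category -> UnitPrice we have {Category}⁺ = {Category, CustomerID, UnitPrice}; {Category} is not a superkey, so BCNF fails.
Since {UnitPrice} ⊆ prime attributes and every other non-superkey FD also has a prime right side, the schema is in 3NF.

3NF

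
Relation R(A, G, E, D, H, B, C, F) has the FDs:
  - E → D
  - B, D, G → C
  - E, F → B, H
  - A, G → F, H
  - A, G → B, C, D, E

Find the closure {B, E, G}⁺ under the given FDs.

Start with {B, E, G}.
E → D applies; add {D} → now {B, D, E, G}.
B, D, G → C applies; add {C} → now {B, C, D, E, G}.
No further FD applies.

{B, C, D, E, G}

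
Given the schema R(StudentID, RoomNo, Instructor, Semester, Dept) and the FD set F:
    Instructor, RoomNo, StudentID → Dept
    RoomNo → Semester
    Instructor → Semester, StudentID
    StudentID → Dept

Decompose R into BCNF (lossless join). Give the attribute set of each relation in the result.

Candidate key of the original relation: {Instructor, RoomNo}.
In {Dept, Instructor, RoomNo, Semester, StudentID}, {RoomNo} is not a superkey ({RoomNo}⁺ restricted to this set is {RoomNo, Semester}), so split on RoomNo → Semester into {RoomNo, Semester} and {Dept, Instructor, RoomNo, StudentID}.
{RoomNo, Semester} is in BCNF.
In {Dept, Instructor, RoomNo, StudentID}, {Instructor} is not a superkey ({Instructor}⁺ restricted to this set is {Dept, Instructor, StudentID}), so split on Instructor → Dept, StudentID into {Dept, Instructor, StudentID} and {Instructor, RoomNo}.
In {Dept, Instructor, StudentID}, {StudentID} is not a superkey ({StudentID}⁺ restricted to this set is {Dept, StudentID}), so split on StudentID → Dept into {Dept, StudentID} and {Instructor, StudentID}.
{Dept, StudentID} is in BCNF.
{Instructor, StudentID} is in BCNF.
{Instructor, RoomNo} is in BCNF.

{Dept, StudentID}; {Instructor, RoomNo}; {Instructor, StudentID}; {RoomNo, Semester}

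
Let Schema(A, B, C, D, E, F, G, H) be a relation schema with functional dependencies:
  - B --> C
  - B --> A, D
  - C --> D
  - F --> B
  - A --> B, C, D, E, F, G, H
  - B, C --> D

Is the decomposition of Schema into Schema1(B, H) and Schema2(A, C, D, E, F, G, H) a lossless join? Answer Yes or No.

Schema1 ∩ Schema2 = {H}; its closure under F is {H}.
Schema1 ⊄ {H} and Schema2 ⊄ {H}, so the split is lossy.

No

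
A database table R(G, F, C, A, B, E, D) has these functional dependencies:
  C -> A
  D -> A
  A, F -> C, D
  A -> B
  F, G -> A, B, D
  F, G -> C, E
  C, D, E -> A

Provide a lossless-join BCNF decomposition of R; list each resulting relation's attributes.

{A, B}; {A, C}; {C, D, F}; {C, E, F, G}

Candidate key of the original relation: {F, G}.
In {A, B, C, D, E, F, G}, {C} is not a superkey ({C}⁺ restricted to this set is {A, B, C}), so split on C -> A, B into {A, B, C} and {C, D, E, F, G}.
In {A, B, C}, {A} is not a superkey ({A}⁺ restricted to this set is {A, B}), so split on A -> B into {A, B} and {A, C}.
{A, B} has no BCNF violation.
{A, C} has no BCNF violation.
In {C, D, E, F, G}, {C, F} is not a superkey ({C, F}⁺ restricted to this set is {C, D, F}), so split on C, F -> D into {C, D, F} and {C, E, F, G}.
{C, D, F} has no BCNF violation.
{C, E, F, G} has no BCNF violation.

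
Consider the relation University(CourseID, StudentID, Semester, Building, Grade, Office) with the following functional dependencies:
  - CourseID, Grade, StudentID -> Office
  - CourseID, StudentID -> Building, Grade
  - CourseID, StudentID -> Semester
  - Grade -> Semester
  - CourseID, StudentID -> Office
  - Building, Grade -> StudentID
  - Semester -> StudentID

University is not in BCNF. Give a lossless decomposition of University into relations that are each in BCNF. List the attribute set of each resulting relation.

Candidate keys of the original relation: {CourseID, Grade}, {CourseID, Semester}, {CourseID, StudentID}.
Within {Building, CourseID, Grade, Office, Semester, StudentID}: {Grade}⁺ ∩ {Building, CourseID, Grade, Office, Semester, StudentID} = {Grade, Semester, StudentID}, not the whole set, so Grade -> Semester, StudentID violates BCNF; decompose into {Grade, Semester, StudentID} and {Building, CourseID, Grade, Office}.
Within {Grade, Semester, StudentID}: {Semester}⁺ ∩ {Grade, Semester, StudentID} = {Semester, StudentID}, not the whole set, so Semester -> StudentID violates BCNF; decompose into {Semester, StudentID} and {Grade, Semester}.
{Semester, StudentID} has no BCNF violation.
{Grade, Semester} has no BCNF violation.
{Building, CourseID, Grade, Office} has no BCNF violation.

{Building, CourseID, Grade, Office}; {Grade, Semester}; {Semester, StudentID}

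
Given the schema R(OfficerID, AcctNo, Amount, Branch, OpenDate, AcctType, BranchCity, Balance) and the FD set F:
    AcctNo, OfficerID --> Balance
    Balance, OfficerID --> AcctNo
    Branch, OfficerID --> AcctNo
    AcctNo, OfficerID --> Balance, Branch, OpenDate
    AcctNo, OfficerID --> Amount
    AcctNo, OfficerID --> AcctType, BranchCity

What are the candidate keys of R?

{AcctNo, OfficerID}, {Balance, OfficerID}, {Branch, OfficerID}

No FD produces {OfficerID}, so it must be in every candidate key.
Closure of {AcctNo, OfficerID} is {AcctNo, AcctType, Amount, Balance, Branch, BranchCity, OfficerID, OpenDate}, the whole schema; {AcctNo, OfficerID} is a candidate key.
Closure of {Balance, OfficerID} is {AcctNo, AcctType, Amount, Balance, Branch, BranchCity, OfficerID, OpenDate}, the whole schema; {Balance, OfficerID} is a candidate key.
Closure of {Branch, OfficerID} is {AcctNo, AcctType, Amount, Balance, Branch, BranchCity, OfficerID, OpenDate}, the whole schema; {Branch, OfficerID} is a candidate key.
No proper subset of any of these is a key, and no other minimal superkey exists.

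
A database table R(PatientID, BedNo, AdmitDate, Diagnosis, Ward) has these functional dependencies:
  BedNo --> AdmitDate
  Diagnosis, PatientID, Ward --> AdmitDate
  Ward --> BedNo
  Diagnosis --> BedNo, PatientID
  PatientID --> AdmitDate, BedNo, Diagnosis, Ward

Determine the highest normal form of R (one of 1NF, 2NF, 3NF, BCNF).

Candidate keys: {Diagnosis}, {PatientID}. Prime attributes: {Diagnosis, PatientID}.
BedNo --> AdmitDate: {BedNo}⁺ = {AdmitDate, BedNo}, which is not all of the attributes, so the left side is not a superkey — BCNF is violated.
BedNo --> AdmitDate has non-prime {AdmitDate} on the right and a non-superkey on the left, so 3NF fails.
Every candidate key is a single attribute, so no partial dependency is possible; 2NF holds.

2NF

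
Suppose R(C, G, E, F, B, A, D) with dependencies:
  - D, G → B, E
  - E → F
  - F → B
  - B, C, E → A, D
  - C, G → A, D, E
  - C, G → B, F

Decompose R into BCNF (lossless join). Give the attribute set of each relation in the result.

Candidate key of the original relation: {C, G}.
{A, B, C, D, E, F, G}: {D, G} determines {B, D, E, F, G} here but is not a superkey — split on D, G → B, E, F, giving {B, D, E, F, G} and {A, C, D, G}.
{B, D, E, F, G}: {E} determines {B, E, F} here but is not a superkey — split on E → B, F, giving {B, E, F} and {D, E, G}.
{B, E, F}: {F} determines {B, F} here but is not a superkey — split on F → B, giving {B, F} and {E, F}.
{B, F} is in BCNF.
{E, F} is in BCNF.
{D, E, G} is in BCNF.
{A, C, D, G} is in BCNF.

{A, C, D, G}; {B, F}; {D, E, G}; {E, F}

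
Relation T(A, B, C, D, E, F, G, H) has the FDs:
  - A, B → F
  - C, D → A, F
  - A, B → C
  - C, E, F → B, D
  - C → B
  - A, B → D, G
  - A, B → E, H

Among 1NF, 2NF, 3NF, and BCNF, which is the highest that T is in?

3NF

Candidate keys: {A, B}, {A, C}, {C, D}, {C, E, F}. Prime attributes: {A, B, C, D, E, F}.
For C → B we have {C}⁺ = {B, C}; {C} is not a superkey, so BCNF fails.
Its right-hand attributes {B} are all prime, as are those of every other non-superkey FD — the relation is in 3NF.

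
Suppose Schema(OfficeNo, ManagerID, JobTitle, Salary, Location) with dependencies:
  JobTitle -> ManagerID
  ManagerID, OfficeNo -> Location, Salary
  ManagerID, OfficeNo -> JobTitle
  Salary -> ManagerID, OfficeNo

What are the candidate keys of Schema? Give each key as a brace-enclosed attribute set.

{JobTitle, OfficeNo}, {ManagerID, OfficeNo}, {Salary}

{Salary}⁺ = {JobTitle, Location, ManagerID, OfficeNo, Salary} — all of the relation — so {Salary} is a candidate key.
{JobTitle, OfficeNo}⁺ = {JobTitle, Location, ManagerID, OfficeNo, Salary} — all of the relation — so {JobTitle, OfficeNo} is a candidate key.
{ManagerID, OfficeNo}⁺ = {JobTitle, Location, ManagerID, OfficeNo, Salary} — all of the relation — so {ManagerID, OfficeNo} is a candidate key.
These are minimal and exhaustive — every other superkey contains one of them.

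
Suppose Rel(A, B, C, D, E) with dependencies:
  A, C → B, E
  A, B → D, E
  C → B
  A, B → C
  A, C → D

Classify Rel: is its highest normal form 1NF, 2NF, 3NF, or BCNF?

3NF

Candidate keys: {A, B}, {A, C}. Prime attributes: {A, B, C}.
C → B: {C}⁺ = {B, C}, which is not all of the attributes, so the left side is not a superkey — BCNF is violated.
Its right-hand attributes {B} are all prime, as are those of every other non-superkey FD — the relation is in 3NF.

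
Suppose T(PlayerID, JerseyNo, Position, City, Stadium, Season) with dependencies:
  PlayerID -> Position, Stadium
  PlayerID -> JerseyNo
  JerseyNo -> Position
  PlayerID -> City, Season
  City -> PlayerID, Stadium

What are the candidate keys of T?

{City}⁺ = {City, JerseyNo, PlayerID, Position, Season, Stadium} — all of the relation — so {City} is a candidate key.
{PlayerID}⁺ = {City, JerseyNo, PlayerID, Position, Season, Stadium} — all of the relation — so {PlayerID} is a candidate key.
Any other superkey properly contains one of these, so there are no further candidate keys.

{City}, {PlayerID}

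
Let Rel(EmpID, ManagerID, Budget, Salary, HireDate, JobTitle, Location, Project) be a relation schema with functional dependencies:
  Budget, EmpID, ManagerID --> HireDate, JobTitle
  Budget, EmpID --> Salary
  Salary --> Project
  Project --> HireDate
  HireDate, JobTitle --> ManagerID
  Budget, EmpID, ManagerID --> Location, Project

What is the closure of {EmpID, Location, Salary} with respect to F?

{EmpID, HireDate, Location, Project, Salary}

Start with {EmpID, Location, Salary}.
Salary --> Project applies; add {Project} → now {EmpID, Location, Project, Salary}.
Project --> HireDate applies; add {HireDate} → now {EmpID, HireDate, Location, Project, Salary}.
No further FD applies.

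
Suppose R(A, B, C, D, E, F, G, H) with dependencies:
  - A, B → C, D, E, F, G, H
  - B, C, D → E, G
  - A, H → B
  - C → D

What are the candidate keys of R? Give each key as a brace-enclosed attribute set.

{A} never appears on the right of any FD, so every key must include it.
{A, B}⁺ = {A, B, C, D, E, F, G, H} — all of the relation — so {A, B} is a candidate key.
{A, H}⁺ = {A, B, C, D, E, F, G, H} — all of the relation — so {A, H} is a candidate key.
Any other superkey properly contains one of these, so there are no further candidate keys.

{A, B}, {A, H}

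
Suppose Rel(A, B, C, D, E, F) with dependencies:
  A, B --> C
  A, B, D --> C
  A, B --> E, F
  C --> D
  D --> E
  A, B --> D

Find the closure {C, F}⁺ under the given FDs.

Start with {C, F}.
C --> D applies; add {D} → now {C, D, F}.
D --> E applies; add {E} → now {C, D, E, F}.
No further FD applies.

{C, D, E, F}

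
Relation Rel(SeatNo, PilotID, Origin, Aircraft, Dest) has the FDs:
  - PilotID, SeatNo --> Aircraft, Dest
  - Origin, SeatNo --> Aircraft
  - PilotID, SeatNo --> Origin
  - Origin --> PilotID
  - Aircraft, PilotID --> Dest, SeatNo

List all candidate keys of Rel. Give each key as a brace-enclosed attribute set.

{Aircraft, Origin}, {Aircraft, PilotID}, {Origin, SeatNo}, {PilotID, SeatNo}

{Aircraft, Origin}⁺ = {Aircraft, Dest, Origin, PilotID, SeatNo}, which is every attribute, so {Aircraft, Origin} is a candidate key.
{Aircraft, PilotID}⁺ = {Aircraft, Dest, Origin, PilotID, SeatNo}, which is every attribute, so {Aircraft, PilotID} is a candidate key.
{Origin, SeatNo}⁺ = {Aircraft, Dest, Origin, PilotID, SeatNo}, which is every attribute, so {Origin, SeatNo} is a candidate key.
{PilotID, SeatNo}⁺ = {Aircraft, Dest, Origin, PilotID, SeatNo}, which is every attribute, so {PilotID, SeatNo} is a candidate key.
Any other superkey properly contains one of these, so there are no further candidate keys.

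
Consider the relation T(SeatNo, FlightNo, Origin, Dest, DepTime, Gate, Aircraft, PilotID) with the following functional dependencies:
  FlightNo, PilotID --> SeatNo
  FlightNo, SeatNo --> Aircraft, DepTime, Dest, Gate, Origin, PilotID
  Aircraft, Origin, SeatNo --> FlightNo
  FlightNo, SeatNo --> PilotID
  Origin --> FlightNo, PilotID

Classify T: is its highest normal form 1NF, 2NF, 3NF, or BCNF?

BCNF

Candidate keys: {FlightNo, PilotID}, {FlightNo, SeatNo}, {Origin}. Prime attributes: {FlightNo, Origin, PilotID, SeatNo}.
The left-hand side of every FD is a superkey, so BCNF is satisfied.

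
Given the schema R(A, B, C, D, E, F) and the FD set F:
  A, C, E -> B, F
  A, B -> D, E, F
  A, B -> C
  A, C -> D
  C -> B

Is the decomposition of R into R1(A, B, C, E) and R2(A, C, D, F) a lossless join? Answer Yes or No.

Yes

Common attributes: {A, C}; their closure is {A, B, C, D, E, F}.
Since R1 ⊆ {A, B, C, D, E, F}, the intersection is a superkey of R1; the decomposition is lossless.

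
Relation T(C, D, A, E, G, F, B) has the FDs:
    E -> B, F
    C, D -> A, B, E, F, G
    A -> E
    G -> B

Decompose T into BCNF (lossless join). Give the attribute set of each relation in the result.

{A, C, D, G}; {A, E}; {B, E, F}

Candidate key of the original relation: {C, D}.
In {A, B, C, D, E, F, G}, {E} is not a superkey ({E}⁺ restricted to this set is {B, E, F}), so split on E -> B, F into {B, E, F} and {A, C, D, E, G}.
{B, E, F} has no BCNF violation.
In {A, C, D, E, G}, {A} is not a superkey ({A}⁺ restricted to this set is {A, E}), so split on A -> E into {A, E} and {A, C, D, G}.
{A, E} has no BCNF violation.
{A, C, D, G} has no BCNF violation.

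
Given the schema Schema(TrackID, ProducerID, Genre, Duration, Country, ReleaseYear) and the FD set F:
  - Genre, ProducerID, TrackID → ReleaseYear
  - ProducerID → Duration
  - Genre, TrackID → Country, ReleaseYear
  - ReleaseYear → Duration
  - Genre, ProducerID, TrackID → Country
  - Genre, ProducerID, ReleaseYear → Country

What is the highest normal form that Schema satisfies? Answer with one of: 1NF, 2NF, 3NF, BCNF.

1NF

Candidate key: {Genre, ProducerID, TrackID}. Prime attributes: {Genre, ProducerID, TrackID}.
ProducerID → Duration breaks BCNF: {ProducerID}⁺ = {Duration, ProducerID}, so {ProducerID} is not a superkey.
ProducerID → Duration determines the non-prime attribute {Duration} from a non-superkey — 3NF is violated.
The proper key subset {ProducerID} of {Genre, ProducerID, TrackID} determines non-prime {Duration}, so the relation is not even in 2NF.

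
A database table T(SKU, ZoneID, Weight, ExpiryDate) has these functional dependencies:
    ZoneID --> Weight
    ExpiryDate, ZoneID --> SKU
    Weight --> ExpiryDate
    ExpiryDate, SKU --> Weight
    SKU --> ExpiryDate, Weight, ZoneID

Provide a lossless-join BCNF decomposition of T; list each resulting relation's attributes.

{ExpiryDate, Weight}; {SKU, Weight, ZoneID}

Candidate keys of the original relation: {SKU}, {ZoneID}.
{ExpiryDate, SKU, Weight, ZoneID}: {Weight} determines {ExpiryDate, Weight} here but is not a superkey — split on Weight --> ExpiryDate, giving {ExpiryDate, Weight} and {SKU, Weight, ZoneID}.
{ExpiryDate, Weight} is in BCNF.
{SKU, Weight, ZoneID} is in BCNF.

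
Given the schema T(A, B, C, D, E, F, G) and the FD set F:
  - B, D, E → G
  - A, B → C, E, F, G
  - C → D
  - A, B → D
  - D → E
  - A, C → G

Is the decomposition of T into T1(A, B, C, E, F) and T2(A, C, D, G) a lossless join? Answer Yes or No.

Yes

Common attributes: {A, C}; their closure is {A, C, D, E, G}.
T2 is contained in that closure, so T1 ∩ T2 → T2 holds and the join is lossless.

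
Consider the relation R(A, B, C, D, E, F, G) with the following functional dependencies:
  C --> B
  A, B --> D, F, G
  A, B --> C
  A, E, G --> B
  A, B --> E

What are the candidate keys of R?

No FD produces {A}, so it must be in every candidate key.
{A, B}⁺ = {A, B, C, D, E, F, G} — all of the relation — so {A, B} is a candidate key.
{A, C}⁺ = {A, B, C, D, E, F, G} — all of the relation — so {A, C} is a candidate key.
{A, E, G}⁺ = {A, B, C, D, E, F, G} — all of the relation — so {A, E, G} is a candidate key.
No proper subset of any of these is a key, and no other minimal superkey exists.

{A, B}, {A, C}, {A, E, G}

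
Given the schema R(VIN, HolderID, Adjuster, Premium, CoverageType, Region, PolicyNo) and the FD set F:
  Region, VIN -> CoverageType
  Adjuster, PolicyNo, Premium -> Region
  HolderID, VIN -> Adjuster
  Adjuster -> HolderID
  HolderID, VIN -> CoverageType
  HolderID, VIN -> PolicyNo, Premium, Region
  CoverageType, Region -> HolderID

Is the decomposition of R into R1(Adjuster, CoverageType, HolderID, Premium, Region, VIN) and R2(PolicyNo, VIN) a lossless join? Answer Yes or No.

Common attributes: {VIN}; their closure is {VIN}.
R1 ⊄ {VIN} and R2 ⊄ {VIN}, so the split is lossy.

No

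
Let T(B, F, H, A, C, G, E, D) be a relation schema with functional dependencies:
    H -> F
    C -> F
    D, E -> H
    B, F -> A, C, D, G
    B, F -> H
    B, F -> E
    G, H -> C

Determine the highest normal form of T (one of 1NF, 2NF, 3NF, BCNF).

3NF

Candidate keys: {B, C}, {B, D, E}, {B, F}, {B, H}. Prime attributes: {B, C, D, E, F, H}.
H -> F breaks BCNF: {H}⁺ = {F, H}, so {H} is not a superkey.
Its right-hand attributes {F} are all prime, as are those of every other non-superkey FD — the relation is in 3NF.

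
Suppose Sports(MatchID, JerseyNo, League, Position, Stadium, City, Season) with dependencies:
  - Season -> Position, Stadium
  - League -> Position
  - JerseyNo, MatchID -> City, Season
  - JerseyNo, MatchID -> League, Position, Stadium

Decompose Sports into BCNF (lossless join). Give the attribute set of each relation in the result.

{City, JerseyNo, League, MatchID, Season}; {Position, Season, Stadium}

Candidate key of the original relation: {JerseyNo, MatchID}.
In {City, JerseyNo, League, MatchID, Position, Season, Stadium}, {Season} is not a superkey ({Season}⁺ restricted to this set is {Position, Season, Stadium}), so split on Season -> Position, Stadium into {Position, Season, Stadium} and {City, JerseyNo, League, MatchID, Season}.
{Position, Season, Stadium} has no BCNF violation.
{City, JerseyNo, League, MatchID, Season} has no BCNF violation.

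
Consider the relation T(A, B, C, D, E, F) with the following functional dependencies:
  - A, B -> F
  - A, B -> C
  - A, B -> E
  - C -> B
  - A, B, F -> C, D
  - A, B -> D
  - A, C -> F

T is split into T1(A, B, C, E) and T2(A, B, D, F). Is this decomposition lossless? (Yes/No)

Yes

T1 ∩ T2 = {A, B}; its closure under F is {A, B, C, D, E, F}.
This includes all of T1, so the common attributes are a superkey of T1 — the join is lossless.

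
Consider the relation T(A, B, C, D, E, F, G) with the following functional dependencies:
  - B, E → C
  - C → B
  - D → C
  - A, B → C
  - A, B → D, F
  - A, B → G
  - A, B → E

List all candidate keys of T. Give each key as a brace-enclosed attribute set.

No FD produces {A}, so it must be in every candidate key.
{A, B}⁺ = {A, B, C, D, E, F, G} — all of the relation — so {A, B} is a candidate key.
{A, C}⁺ = {A, B, C, D, E, F, G} — all of the relation — so {A, C} is a candidate key.
{A, D}⁺ = {A, B, C, D, E, F, G} — all of the relation — so {A, D} is a candidate key.
Any other superkey properly contains one of these, so there are no further candidate keys.

{A, B}, {A, C}, {A, D}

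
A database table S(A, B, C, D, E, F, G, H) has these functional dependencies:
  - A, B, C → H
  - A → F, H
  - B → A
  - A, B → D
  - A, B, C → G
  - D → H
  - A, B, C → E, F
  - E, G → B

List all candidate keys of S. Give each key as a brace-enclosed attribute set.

{C} never appears on the right of any FD, so every key must include it.
Closure of {B, C} is {A, B, C, D, E, F, G, H}, the whole schema; {B, C} is a candidate key.
Closure of {C, E, G} is {A, B, C, D, E, F, G, H}, the whole schema; {C, E, G} is a candidate key.
No proper subset of any of these is a key, and no other minimal superkey exists.

{B, C}, {C, E, G}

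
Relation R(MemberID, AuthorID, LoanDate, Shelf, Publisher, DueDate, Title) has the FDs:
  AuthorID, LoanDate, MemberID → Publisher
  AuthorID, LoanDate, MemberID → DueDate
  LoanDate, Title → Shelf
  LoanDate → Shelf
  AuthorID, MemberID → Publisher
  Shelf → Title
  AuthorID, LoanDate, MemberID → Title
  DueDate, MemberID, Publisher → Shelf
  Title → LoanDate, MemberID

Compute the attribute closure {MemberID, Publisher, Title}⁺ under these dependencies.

{LoanDate, MemberID, Publisher, Shelf, Title}

Start with {MemberID, Publisher, Title}.
Title → LoanDate, MemberID applies; add {LoanDate} → now {LoanDate, MemberID, Publisher, Title}.
LoanDate, Title → Shelf applies; add {Shelf} → now {LoanDate, MemberID, Publisher, Shelf, Title}.
No further FD applies.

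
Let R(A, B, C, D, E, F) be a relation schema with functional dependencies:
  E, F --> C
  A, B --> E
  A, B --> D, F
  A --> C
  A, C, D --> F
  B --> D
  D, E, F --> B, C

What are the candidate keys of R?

{A, B}, {A, D, E}

Attributes never on any right-hand side: {A} — every candidate key must contain it.
{A, B}⁺ = {A, B, C, D, E, F} — all of the relation — so {A, B} is a candidate key.
{A, D, E}⁺ = {A, B, C, D, E, F} — all of the relation — so {A, D, E} is a candidate key.
Any other superkey properly contains one of these, so there are no further candidate keys.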